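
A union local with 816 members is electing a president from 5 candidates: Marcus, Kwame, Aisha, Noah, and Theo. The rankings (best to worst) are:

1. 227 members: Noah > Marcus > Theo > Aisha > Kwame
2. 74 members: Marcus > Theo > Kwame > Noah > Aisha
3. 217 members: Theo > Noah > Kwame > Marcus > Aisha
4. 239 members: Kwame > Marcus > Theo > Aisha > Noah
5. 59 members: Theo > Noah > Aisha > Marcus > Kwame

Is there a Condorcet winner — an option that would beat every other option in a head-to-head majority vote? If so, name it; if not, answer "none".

Checking pairwise contests:
Kwame beats Marcus 456–360.
Noah beats Kwame 503–313.
Marcus beats Aisha 757–59.
Theo beats Noah 589–227.
Marcus beats Theo 540–276.
Every option loses at least one head-to-head, so there is no Condorcet winner.

none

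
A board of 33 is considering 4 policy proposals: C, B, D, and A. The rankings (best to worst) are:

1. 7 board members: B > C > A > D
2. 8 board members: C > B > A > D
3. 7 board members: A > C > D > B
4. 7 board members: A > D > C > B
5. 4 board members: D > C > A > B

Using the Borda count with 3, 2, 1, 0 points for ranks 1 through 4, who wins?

C: 7·2 + 8·3 + 7·2 + 7·1 + 4·2 = 67
B: 7·3 + 8·2 + 7·0 + 7·0 + 4·0 = 37
D: 7·0 + 8·0 + 7·1 + 7·2 + 4·3 = 33
A: 7·1 + 8·1 + 7·3 + 7·3 + 4·1 = 61
C has the highest Borda score (67).

C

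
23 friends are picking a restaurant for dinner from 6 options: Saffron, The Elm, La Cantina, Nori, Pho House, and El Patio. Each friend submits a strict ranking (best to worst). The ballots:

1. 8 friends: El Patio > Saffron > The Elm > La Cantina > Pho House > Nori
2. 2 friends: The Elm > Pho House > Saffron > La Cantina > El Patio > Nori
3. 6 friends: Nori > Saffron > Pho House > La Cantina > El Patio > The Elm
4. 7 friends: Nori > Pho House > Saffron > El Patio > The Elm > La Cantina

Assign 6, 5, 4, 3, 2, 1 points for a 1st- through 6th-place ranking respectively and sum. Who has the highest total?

Saffron: 8·5 + 2·4 + 6·5 + 7·4 = 106
The Elm: 8·4 + 2·6 + 6·1 + 7·2 = 64
La Cantina: 8·3 + 2·3 + 6·3 + 7·1 = 55
Nori: 8·1 + 2·1 + 6·6 + 7·6 = 88
Pho House: 8·2 + 2·5 + 6·4 + 7·5 = 85
El Patio: 8·6 + 2·2 + 6·2 + 7·3 = 85
Saffron has the highest Borda score (106).

Saffron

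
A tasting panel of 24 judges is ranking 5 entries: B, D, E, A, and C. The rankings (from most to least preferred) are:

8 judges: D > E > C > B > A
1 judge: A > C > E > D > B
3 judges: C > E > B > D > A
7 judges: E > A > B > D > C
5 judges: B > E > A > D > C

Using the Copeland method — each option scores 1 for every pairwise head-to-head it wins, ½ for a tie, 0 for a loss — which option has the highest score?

B: beats D and A; ties C; loses to E → score 2.5.
D: beats C; loses to B, E, and A → score 1.
E: beats B, D, A, and C → score 4.
A: beats D and C; loses to B and E → score 2.
C: ties B; loses to D, E, and A → score 0.5.
E has the best pairwise record.

E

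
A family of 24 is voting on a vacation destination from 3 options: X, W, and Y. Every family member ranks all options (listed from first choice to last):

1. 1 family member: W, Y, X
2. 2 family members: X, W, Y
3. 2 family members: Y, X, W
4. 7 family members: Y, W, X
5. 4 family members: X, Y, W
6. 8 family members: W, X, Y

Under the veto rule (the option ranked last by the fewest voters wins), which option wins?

Last-place votes: X 8, W 6, Y 10.
W is ranked last by the fewest voters, so W wins.

W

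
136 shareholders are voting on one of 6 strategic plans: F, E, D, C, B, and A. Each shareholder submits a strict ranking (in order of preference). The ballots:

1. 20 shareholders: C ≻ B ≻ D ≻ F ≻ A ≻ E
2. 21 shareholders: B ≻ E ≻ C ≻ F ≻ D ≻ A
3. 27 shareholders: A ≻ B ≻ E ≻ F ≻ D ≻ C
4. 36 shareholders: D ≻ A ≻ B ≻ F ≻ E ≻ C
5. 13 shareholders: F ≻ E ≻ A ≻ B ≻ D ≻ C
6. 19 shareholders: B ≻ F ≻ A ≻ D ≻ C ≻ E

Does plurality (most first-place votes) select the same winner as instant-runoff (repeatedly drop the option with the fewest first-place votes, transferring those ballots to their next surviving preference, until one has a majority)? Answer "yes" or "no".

no

Plurality — first-place votes: F 13, E 0, D 36, C 20, B 40, A 27. Winner: B.
Instant-runoff — R1 F 13, E 0, D 36, C 20, B 40, A 27 (E out); R2 F 13, D 36, C 20, B 40, A 27 (F out); R3 D 36, C 20, B 40, A 40 (C out); R4 D 36, B 60, A 40 (D out); R5 B 60, A 76 (A winner). Winner: A.
The two methods disagree.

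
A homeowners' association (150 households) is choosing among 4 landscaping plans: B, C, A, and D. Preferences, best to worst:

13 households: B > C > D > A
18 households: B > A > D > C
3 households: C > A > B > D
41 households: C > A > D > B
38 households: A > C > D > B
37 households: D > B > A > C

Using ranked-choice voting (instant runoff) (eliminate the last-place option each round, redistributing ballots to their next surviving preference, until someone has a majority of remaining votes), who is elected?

A

Round 1: B 31, C 44, A 38, D 37. Eliminate B.
Round 2: C 57, A 56, D 37. Eliminate D.
Round 3: C 57, A 93. A has a majority.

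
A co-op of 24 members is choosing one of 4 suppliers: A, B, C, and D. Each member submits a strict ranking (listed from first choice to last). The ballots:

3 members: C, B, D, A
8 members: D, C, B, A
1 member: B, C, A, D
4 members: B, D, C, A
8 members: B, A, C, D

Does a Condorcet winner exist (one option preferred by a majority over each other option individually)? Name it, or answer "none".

B

B vs A: 24–0 for B.
B vs C: 13–11 for B.
B vs D: 16–8 for B.
B beats every other option head-to-head.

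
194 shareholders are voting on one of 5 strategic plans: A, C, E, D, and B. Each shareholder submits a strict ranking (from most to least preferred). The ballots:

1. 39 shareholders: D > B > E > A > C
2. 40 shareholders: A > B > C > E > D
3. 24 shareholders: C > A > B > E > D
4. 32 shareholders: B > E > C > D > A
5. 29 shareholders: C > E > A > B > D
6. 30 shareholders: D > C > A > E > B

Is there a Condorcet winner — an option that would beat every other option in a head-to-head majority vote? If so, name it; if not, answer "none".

none

Checking pairwise contests:
C beats A 115–79.
B beats C 111–83.
C beats E 123–71.
C beats D 125–69.
A beats B 123–71.
Every option loses at least one head-to-head, so there is no Condorcet winner.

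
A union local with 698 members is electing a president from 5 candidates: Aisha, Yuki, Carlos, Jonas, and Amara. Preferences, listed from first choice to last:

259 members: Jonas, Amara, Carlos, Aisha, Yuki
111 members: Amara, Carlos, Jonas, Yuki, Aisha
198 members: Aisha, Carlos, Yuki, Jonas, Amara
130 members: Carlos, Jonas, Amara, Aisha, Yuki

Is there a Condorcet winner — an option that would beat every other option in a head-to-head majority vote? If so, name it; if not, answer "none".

Checking pairwise contests:
Carlos beats Aisha 500–198.
Aisha beats Yuki 587–111.
Amara beats Carlos 370–328.
Carlos beats Jonas 439–259.
Jonas beats Amara 587–111.
Every option loses at least one head-to-head, so there is no Condorcet winner.

none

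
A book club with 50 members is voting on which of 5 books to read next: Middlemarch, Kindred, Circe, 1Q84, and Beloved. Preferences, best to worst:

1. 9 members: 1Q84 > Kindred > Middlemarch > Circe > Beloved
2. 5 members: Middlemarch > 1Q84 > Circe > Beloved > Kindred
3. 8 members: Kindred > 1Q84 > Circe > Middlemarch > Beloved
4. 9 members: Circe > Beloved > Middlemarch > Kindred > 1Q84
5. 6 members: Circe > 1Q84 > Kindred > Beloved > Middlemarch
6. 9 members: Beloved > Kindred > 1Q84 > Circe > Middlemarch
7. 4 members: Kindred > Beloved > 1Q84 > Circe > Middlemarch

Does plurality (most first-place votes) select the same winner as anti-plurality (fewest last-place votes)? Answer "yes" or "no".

yes

Plurality — first-place votes: Middlemarch 5, Kindred 12, Circe 15, 1Q84 9, Beloved 9. Winner: Circe.
Anti-plurality — last-place votes: Middlemarch 19, Kindred 5, Circe 0, 1Q84 9, Beloved 17. Winner: Circe.
The two methods agree.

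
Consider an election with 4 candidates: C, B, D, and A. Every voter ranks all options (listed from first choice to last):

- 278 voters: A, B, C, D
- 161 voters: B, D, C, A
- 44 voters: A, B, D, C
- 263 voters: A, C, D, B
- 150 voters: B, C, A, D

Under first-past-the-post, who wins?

First-place votes: C 0, B 311, D 0, A 585.
A has the most first-place votes.

A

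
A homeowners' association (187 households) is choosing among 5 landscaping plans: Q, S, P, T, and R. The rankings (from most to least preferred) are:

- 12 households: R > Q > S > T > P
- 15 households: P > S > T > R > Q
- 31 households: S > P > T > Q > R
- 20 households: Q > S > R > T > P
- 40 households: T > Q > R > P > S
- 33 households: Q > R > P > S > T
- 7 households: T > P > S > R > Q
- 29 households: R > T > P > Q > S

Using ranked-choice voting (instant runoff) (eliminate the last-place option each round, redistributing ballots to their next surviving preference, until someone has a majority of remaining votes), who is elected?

T

Round 1: Q 53, S 31, P 15, T 47, R 41. Eliminate P.
Round 2: Q 53, S 46, T 47, R 41. Eliminate R.
Round 3: Q 65, S 46, T 76. Eliminate S.
Round 4: Q 65, T 122. T has a majority.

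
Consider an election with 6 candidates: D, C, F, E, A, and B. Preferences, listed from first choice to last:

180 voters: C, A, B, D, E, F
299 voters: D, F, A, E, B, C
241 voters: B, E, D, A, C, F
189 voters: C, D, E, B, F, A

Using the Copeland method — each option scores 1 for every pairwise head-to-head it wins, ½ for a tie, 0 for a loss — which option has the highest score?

D

D: beats C, F, E, A, and B → score 5.
C: beats F; loses to D, E, A, and B → score 1.
F: beats A; loses to D, C, E, and B → score 1.
E: beats C, F, and B; loses to D and A → score 3.
A: beats C, E, and B; loses to D and F → score 3.
B: beats C and F; loses to D, E, and A → score 2.
D has the best pairwise record.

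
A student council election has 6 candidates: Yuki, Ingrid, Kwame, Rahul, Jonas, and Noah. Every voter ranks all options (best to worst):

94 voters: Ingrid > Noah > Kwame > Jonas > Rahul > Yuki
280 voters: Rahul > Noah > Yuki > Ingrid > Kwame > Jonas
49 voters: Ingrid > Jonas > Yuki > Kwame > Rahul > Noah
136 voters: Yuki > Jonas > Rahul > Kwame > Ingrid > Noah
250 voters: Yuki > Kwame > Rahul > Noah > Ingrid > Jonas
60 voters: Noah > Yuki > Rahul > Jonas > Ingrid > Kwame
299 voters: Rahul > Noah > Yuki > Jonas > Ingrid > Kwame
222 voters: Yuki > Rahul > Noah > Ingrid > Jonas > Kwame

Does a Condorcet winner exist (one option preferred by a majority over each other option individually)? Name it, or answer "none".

Checking pairwise contests:
Noah beats Yuki 733–657.
Yuki beats Ingrid 1247–143.
Yuki beats Kwame 1296–94.
Yuki beats Rahul 717–673.
Yuki beats Jonas 1247–143.
Rahul beats Noah 1236–154.
Every option loses at least one head-to-head, so there is no Condorcet winner.

none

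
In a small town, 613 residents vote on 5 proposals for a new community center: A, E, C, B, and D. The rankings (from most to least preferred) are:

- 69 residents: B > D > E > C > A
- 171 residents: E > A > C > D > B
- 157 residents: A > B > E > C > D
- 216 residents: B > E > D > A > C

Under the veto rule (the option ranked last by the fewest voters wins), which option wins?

Last-place votes: A 69, E 0, C 216, B 171, D 157.
E is ranked last by the fewest voters, so E wins.

E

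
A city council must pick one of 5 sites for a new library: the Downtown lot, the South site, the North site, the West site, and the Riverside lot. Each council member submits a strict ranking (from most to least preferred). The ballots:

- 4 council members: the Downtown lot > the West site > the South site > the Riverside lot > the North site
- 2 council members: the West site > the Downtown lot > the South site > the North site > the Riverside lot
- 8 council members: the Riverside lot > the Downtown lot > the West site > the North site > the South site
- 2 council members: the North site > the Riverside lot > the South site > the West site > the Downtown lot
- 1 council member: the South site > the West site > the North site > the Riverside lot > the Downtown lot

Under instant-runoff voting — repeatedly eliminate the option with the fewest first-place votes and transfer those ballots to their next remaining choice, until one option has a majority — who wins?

Round 1: the Downtown lot 4, the South site 1, the North site 2, the West site 2, the Riverside lot 8. Eliminate the South site.
Round 2: the Downtown lot 4, the North site 2, the West site 3, the Riverside lot 8. Eliminate the North site.
Round 3: the Downtown lot 4, the West site 3, the Riverside lot 10. The Riverside lot has a majority.

the Riverside lot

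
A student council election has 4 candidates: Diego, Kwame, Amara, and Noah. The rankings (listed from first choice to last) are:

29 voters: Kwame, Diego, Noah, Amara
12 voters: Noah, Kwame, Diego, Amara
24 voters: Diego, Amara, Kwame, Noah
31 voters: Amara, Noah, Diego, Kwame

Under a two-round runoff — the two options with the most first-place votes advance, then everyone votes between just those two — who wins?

Amara

Round 1 first-place votes: Diego 24, Kwame 29, Amara 31, Noah 12.
Amara and Kwame advance.
Runoff: Amara is preferred to Kwame by 55 voters; Kwame by 41.
Amara wins the runoff.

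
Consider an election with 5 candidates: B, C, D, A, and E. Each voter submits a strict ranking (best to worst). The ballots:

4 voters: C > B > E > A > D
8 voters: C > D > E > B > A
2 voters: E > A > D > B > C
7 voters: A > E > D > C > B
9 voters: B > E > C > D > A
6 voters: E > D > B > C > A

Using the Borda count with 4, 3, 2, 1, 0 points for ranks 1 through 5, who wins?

B: 4·3 + 8·1 + 2·1 + 7·0 + 9·4 + 6·2 = 70
C: 4·4 + 8·4 + 2·0 + 7·1 + 9·2 + 6·1 = 79
D: 4·0 + 8·3 + 2·2 + 7·2 + 9·1 + 6·3 = 69
A: 4·1 + 8·0 + 2·3 + 7·4 + 9·0 + 6·0 = 38
E: 4·2 + 8·2 + 2·4 + 7·3 + 9·3 + 6·4 = 104
E has the highest Borda score (104).

E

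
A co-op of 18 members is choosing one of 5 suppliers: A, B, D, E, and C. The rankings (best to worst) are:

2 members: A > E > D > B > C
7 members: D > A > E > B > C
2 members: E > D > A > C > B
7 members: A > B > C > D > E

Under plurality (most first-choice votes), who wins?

First-place votes: A 9, B 0, D 7, E 2, C 0.
A has the most first-place votes.

A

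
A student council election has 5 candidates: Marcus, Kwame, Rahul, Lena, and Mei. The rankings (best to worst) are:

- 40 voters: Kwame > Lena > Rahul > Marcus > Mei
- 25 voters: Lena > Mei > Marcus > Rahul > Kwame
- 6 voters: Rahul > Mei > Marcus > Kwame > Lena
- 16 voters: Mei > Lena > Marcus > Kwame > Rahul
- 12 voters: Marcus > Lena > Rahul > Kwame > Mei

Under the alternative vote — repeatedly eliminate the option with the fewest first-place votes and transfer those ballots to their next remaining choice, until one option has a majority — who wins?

Lena

Round 1: Marcus 12, Kwame 40, Rahul 6, Lena 25, Mei 16. Eliminate Rahul.
Round 2: Marcus 12, Kwame 40, Lena 25, Mei 22. Eliminate Marcus.
Round 3: Kwame 40, Lena 37, Mei 22. Eliminate Mei.
Round 4: Kwame 46, Lena 53. Lena has a majority.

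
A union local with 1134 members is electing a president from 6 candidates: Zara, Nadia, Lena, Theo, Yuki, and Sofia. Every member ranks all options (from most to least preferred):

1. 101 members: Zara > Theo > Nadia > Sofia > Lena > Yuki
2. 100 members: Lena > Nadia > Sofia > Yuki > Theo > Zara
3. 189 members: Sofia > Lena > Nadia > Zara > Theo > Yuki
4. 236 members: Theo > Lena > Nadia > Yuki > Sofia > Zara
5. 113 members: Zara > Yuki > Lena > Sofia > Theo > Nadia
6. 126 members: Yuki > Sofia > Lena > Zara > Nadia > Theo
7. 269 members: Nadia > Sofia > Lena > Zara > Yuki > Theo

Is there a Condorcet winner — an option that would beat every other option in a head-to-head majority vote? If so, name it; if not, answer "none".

Checking pairwise contests:
Nadia beats Zara 794–340.
Lena beats Nadia 764–370.
Sofia beats Lena 685–449.
Zara beats Theo 798–336.
Zara beats Yuki 672–462.
Nadia beats Sofia 706–428.
Every option loses at least one head-to-head, so there is no Condorcet winner.

none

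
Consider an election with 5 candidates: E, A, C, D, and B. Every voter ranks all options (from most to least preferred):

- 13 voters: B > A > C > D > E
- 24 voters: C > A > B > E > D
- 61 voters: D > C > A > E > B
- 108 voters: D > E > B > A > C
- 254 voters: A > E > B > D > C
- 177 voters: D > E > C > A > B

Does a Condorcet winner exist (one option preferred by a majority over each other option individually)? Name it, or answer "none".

D vs E: 359–278 for D.
D vs A: 346–291 for D.
D vs C: 600–37 for D.
D vs B: 346–291 for D.
D beats every other option head-to-head.

D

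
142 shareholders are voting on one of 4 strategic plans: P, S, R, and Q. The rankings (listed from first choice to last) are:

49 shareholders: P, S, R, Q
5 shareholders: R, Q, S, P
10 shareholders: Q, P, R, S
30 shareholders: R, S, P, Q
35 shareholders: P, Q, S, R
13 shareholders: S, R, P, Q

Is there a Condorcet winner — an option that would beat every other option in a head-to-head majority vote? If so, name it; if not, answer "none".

P vs S: 94–48 for P.
P vs R: 94–48 for P.
P vs Q: 127–15 for P.
P beats every other option head-to-head.

P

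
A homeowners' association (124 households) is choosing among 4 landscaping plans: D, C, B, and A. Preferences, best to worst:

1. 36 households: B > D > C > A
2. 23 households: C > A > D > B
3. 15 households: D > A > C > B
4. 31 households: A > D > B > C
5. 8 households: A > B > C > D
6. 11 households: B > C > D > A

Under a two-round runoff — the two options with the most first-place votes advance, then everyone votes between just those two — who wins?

Round 1 first-place votes: D 15, C 23, B 47, A 39.
B and A advance.
Runoff: B is preferred to A by 47 voters; A by 77.
A wins the runoff.

A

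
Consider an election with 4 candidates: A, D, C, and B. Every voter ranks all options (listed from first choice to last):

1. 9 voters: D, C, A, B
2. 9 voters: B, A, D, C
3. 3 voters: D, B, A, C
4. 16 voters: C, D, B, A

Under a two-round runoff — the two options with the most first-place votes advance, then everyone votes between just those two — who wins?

Round 1 first-place votes: A 0, D 12, C 16, B 9.
C and D advance.
Runoff: C is preferred to D by 16 voters; D by 21.
D wins the runoff.

D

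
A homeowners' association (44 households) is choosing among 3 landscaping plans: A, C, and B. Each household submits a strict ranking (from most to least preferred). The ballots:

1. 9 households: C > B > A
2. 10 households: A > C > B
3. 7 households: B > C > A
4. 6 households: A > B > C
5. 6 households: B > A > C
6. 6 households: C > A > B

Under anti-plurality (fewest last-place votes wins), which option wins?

C

Last-place votes: A 16, C 12, B 16.
C is ranked last by the fewest voters, so C wins.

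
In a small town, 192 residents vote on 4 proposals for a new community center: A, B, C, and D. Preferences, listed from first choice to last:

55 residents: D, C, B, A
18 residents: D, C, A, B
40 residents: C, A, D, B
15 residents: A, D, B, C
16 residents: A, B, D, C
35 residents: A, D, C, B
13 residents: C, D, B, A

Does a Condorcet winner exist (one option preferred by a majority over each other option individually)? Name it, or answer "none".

Checking pairwise contests:
C beats A 126–66.
A beats B 124–68.
D beats C 139–53.
A beats D 106–86.
Every option loses at least one head-to-head, so there is no Condorcet winner.

none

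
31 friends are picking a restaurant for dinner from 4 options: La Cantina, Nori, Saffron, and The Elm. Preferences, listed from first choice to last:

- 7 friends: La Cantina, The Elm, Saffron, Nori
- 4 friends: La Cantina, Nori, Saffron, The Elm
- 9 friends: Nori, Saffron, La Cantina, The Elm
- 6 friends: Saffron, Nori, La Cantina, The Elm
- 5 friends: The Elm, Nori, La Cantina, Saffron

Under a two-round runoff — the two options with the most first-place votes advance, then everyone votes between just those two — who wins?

Nori

Round 1 first-place votes: La Cantina 11, Nori 9, Saffron 6, The Elm 5.
La Cantina and Nori advance.
Runoff: La Cantina is preferred to Nori by 11 voters; Nori by 20.
Nori wins the runoff.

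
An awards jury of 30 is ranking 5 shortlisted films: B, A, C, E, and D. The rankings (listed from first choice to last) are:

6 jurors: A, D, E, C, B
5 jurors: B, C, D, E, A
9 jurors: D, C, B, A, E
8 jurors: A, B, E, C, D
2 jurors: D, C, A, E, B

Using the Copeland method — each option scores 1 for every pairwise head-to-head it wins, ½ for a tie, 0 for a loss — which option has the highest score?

B: beats E; loses to A, C, and D → score 1.
A: beats B and E; loses to C and D → score 2.
C: beats B, A, and E; loses to D → score 3.
E: loses to B, A, C, and D → score 0.
D: beats B, A, C, and E → score 4.
D has the best pairwise record.

D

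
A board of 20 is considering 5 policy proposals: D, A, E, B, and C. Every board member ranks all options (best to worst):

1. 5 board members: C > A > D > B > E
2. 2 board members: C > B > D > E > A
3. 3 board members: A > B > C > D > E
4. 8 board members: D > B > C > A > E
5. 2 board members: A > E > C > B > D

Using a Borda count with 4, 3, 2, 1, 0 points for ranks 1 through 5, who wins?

C

D: 5·2 + 2·2 + 3·1 + 8·4 + 2·0 = 49
A: 5·3 + 2·0 + 3·4 + 8·1 + 2·4 = 43
E: 5·0 + 2·1 + 3·0 + 8·0 + 2·3 = 8
B: 5·1 + 2·3 + 3·3 + 8·3 + 2·1 = 46
C: 5·4 + 2·4 + 3·2 + 8·2 + 2·2 = 54
C has the highest Borda score (54).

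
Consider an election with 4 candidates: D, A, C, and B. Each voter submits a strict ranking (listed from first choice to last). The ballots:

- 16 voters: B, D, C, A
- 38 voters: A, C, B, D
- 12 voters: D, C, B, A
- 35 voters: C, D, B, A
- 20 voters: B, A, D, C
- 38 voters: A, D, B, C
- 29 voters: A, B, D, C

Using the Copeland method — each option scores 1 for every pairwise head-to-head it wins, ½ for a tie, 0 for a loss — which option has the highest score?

D: beats C; loses to A and B → score 1.
A: beats D, C, and B → score 3.
C: loses to D, A, and B → score 0.
B: beats D and C; loses to A → score 2.
A has the best pairwise record.

A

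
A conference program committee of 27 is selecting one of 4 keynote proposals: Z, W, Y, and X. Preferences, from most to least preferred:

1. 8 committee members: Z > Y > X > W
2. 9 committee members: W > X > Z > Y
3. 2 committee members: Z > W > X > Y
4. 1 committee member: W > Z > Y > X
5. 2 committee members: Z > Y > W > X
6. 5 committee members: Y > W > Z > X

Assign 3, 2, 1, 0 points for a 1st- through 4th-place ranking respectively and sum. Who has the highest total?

Z

Z: 8·3 + 9·1 + 2·3 + 1·2 + 2·3 + 5·1 = 52
W: 8·0 + 9·3 + 2·2 + 1·3 + 2·1 + 5·2 = 46
Y: 8·2 + 9·0 + 2·0 + 1·1 + 2·2 + 5·3 = 36
X: 8·1 + 9·2 + 2·1 + 1·0 + 2·0 + 5·0 = 28
Z has the highest Borda score (52).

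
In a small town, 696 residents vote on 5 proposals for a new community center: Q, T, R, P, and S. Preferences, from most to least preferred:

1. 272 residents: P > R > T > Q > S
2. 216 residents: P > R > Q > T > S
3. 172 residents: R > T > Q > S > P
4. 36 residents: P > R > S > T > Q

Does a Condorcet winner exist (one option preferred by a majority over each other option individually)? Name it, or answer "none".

P

P vs Q: 524–172 for P.
P vs T: 524–172 for P.
P vs R: 524–172 for P.
P vs S: 524–172 for P.
P beats every other option head-to-head.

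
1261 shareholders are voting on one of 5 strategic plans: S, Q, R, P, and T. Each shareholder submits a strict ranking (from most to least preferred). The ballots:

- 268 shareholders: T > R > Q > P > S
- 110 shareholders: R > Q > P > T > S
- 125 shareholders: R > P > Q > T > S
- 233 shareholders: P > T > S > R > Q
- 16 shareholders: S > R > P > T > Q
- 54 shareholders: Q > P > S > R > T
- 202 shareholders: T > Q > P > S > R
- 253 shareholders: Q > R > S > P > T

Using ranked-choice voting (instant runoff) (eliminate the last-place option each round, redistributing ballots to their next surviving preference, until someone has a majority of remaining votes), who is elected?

T

Round 1: S 16, Q 307, R 235, P 233, T 470. Eliminate S.
Round 2: Q 307, R 251, P 233, T 470. Eliminate P.
Round 3: Q 307, R 251, T 703. T has a majority.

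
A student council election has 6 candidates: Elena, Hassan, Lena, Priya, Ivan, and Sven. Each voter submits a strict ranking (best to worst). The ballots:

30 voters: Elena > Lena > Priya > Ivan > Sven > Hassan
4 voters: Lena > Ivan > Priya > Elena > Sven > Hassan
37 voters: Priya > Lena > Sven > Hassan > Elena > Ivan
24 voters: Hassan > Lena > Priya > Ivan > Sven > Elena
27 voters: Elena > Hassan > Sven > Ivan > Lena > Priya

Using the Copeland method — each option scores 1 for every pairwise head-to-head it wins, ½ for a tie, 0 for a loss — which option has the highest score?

Lena

Elena: beats Ivan; ties Hassan and Sven; loses to Lena and Priya → score 2.
Hassan: beats Ivan; ties Elena; loses to Lena, Priya, and Sven → score 1.5.
Lena: beats Elena, Hassan, Priya, Ivan, and Sven → score 5.
Priya: beats Elena, Hassan, Ivan, and Sven; loses to Lena → score 4.
Ivan: loses to Elena, Hassan, Lena, Priya, and Sven → score 0.
Sven: beats Hassan and Ivan; ties Elena; loses to Lena and Priya → score 2.5.
Lena has the best pairwise record.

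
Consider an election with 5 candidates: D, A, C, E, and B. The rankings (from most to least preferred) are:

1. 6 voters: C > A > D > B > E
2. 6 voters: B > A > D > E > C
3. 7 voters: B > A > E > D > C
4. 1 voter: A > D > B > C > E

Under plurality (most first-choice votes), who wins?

First-place votes: D 0, A 1, C 6, E 0, B 13.
B has the most first-place votes.

B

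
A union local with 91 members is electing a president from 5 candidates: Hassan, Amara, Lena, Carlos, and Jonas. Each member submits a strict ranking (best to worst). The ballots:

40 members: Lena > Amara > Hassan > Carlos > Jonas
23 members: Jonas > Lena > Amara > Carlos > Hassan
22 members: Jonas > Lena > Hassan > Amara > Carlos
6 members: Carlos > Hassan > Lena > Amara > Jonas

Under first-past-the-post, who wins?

Jonas

First-place votes: Hassan 0, Amara 0, Lena 40, Carlos 6, Jonas 45.
Jonas has the most first-place votes.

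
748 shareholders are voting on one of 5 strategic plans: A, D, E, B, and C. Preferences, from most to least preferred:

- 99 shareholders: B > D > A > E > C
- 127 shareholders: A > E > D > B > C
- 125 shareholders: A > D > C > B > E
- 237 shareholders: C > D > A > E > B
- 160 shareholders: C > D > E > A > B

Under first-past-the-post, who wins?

First-place votes: A 252, D 0, E 0, B 99, C 397.
C has the most first-place votes.

C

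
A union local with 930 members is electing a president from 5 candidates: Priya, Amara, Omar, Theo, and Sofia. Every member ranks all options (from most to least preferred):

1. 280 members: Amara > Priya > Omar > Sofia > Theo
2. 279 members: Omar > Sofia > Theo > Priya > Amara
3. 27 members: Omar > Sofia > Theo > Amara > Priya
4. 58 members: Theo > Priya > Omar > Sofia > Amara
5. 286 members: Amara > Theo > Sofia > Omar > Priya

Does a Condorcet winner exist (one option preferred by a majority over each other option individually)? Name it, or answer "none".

Amara vs Priya: 593–337 for Amara.
Amara vs Omar: 566–364 for Amara.
Amara vs Theo: 566–364 for Amara.
Amara vs Sofia: 566–364 for Amara.
Amara beats every other option head-to-head.

Amara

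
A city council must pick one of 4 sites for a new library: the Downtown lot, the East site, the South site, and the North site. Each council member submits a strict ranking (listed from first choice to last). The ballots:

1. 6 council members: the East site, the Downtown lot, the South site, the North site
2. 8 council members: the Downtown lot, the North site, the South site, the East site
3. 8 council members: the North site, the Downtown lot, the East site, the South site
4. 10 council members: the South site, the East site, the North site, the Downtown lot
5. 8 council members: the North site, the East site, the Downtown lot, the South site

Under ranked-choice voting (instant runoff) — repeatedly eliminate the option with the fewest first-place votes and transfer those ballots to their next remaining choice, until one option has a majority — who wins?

the North site

Round 1: the Downtown lot 8, the East site 6, the South site 10, the North site 16. Eliminate the East site.
Round 2: the Downtown lot 14, the South site 10, the North site 16. Eliminate the South site.
Round 3: the Downtown lot 14, the North site 26. The North site has a majority.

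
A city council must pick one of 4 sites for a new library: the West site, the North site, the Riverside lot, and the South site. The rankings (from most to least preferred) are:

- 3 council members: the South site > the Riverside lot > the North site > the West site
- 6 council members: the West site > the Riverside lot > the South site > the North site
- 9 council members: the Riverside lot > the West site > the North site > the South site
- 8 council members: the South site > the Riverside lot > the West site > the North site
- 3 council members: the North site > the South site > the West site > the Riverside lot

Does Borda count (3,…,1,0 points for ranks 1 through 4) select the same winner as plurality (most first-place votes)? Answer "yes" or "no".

Borda — scores: the West site 47, the North site 21, the Riverside lot 61, the South site 45. Winner: the Riverside lot.
Plurality — first-place votes: the West site 6, the North site 3, the Riverside lot 9, the South site 11. Winner: the South site.
The two methods disagree.

no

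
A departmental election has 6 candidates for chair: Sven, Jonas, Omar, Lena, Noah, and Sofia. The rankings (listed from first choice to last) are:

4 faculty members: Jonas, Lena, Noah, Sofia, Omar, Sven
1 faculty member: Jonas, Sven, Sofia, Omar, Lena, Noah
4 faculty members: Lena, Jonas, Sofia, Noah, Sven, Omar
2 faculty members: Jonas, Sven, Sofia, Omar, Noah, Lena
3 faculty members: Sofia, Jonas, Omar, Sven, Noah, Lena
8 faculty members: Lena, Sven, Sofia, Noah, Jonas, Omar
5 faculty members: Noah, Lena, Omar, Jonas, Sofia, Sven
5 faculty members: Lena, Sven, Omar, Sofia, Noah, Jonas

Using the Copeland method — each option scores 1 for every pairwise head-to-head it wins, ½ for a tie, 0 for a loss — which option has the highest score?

Sven: beats Omar and Noah; ties Sofia; loses to Jonas and Lena → score 2.5.
Jonas: beats Sven and Omar; ties Sofia; loses to Lena and Noah → score 2.5.
Omar: loses to Sven, Jonas, Lena, Noah, and Sofia → score 0.
Lena: beats Sven, Jonas, Omar, Noah, and Sofia → score 5.
Noah: beats Jonas and Omar; loses to Sven, Lena, and Sofia → score 2.
Sofia: beats Omar and Noah; ties Sven and Jonas; loses to Lena → score 3.
Lena has the best pairwise record.

Lena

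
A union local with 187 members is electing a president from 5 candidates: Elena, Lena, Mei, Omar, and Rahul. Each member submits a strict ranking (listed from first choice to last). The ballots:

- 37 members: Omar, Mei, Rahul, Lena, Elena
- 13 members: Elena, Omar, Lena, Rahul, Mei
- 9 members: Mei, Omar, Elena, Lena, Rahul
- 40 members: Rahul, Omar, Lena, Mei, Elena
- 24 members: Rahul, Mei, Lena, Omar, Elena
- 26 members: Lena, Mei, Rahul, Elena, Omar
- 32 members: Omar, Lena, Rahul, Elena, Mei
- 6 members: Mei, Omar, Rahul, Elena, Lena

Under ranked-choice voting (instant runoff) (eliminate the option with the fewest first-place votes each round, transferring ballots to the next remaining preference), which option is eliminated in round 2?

Mei

Round 1: Elena 13, Lena 26, Mei 15, Omar 69, Rahul 64. Eliminate Elena.
Round 2: Lena 26, Mei 15, Omar 82, Rahul 64. Eliminate Mei.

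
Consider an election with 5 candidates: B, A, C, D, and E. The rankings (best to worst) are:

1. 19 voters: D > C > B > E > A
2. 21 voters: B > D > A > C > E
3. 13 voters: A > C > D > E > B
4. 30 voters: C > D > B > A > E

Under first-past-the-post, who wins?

C

First-place votes: B 21, A 13, C 30, D 19, E 0.
C has the most first-place votes.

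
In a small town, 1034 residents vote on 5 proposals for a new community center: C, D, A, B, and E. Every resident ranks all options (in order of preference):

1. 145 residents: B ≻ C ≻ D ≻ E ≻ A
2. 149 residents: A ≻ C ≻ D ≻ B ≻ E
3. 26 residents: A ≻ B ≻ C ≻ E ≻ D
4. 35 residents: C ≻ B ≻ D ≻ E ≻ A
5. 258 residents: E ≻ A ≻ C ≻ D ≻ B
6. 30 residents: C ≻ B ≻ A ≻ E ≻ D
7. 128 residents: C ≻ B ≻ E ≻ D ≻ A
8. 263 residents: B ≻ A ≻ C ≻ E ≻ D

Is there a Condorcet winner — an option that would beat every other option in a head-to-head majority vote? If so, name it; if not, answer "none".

none

Checking pairwise contests:
A beats C 696–338.
C beats D 1034–0.
B beats A 601–433.
C beats B 600–434.
C beats E 776–258.
Every option loses at least one head-to-head, so there is no Condorcet winner.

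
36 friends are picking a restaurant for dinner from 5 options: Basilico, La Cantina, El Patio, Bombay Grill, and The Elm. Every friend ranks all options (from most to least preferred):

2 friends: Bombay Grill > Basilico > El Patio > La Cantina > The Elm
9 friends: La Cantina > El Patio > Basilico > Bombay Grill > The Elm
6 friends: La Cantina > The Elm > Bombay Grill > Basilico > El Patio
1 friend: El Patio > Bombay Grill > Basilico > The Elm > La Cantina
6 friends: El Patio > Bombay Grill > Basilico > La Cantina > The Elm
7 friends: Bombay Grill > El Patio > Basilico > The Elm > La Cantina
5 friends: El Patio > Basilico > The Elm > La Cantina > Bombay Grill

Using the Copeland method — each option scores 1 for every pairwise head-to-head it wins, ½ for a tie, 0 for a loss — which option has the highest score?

Basilico: beats La Cantina and The Elm; loses to El Patio and Bombay Grill → score 2.
La Cantina: beats Bombay Grill and The Elm; loses to Basilico and El Patio → score 2.
El Patio: beats Basilico, La Cantina, Bombay Grill, and The Elm → score 4.
Bombay Grill: beats Basilico and The Elm; loses to La Cantina and El Patio → score 2.
The Elm: loses to Basilico, La Cantina, El Patio, and Bombay Grill → score 0.
El Patio has the best pairwise record.

El Patio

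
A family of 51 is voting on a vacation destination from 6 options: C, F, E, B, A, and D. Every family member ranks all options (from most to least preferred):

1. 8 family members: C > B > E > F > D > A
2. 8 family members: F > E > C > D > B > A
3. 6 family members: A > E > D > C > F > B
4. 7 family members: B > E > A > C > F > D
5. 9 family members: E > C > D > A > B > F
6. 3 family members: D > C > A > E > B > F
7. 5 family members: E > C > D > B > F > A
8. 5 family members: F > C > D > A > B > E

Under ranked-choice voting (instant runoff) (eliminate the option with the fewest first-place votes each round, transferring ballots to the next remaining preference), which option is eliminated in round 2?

A

Round 1: C 8, F 13, E 14, B 7, A 6, D 3. Eliminate D.
Round 2: C 11, F 13, E 14, B 7, A 6. Eliminate A.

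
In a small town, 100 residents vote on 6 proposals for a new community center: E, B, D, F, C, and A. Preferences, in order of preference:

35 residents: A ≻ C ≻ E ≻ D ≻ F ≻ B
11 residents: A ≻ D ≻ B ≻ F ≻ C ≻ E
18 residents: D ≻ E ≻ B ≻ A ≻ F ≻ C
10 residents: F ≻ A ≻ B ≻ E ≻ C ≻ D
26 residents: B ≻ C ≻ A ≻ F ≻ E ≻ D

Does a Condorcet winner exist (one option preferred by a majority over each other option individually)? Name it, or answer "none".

A vs E: 82–18 for A.
A vs B: 56–44 for A.
A vs D: 82–18 for A.
A vs F: 90–10 for A.
A vs C: 74–26 for A.
A beats every other option head-to-head.

A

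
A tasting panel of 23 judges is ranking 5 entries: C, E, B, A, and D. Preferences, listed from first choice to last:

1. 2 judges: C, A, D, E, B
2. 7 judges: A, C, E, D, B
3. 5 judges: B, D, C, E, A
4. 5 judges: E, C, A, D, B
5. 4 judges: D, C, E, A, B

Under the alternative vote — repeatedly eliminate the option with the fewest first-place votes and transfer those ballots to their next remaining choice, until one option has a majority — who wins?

E

Round 1: C 2, E 5, B 5, A 7, D 4. Eliminate C.
Round 2: E 5, B 5, A 9, D 4. Eliminate D.
Round 3: E 9, B 5, A 9. Eliminate B.
Round 4: E 14, A 9. E has a majority.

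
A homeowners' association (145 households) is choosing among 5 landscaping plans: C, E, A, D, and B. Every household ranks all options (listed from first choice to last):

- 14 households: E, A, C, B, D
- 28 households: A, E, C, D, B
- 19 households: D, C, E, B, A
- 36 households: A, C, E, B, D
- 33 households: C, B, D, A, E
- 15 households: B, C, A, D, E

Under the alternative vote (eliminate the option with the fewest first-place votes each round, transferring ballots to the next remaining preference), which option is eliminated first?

Round 1: C 33, E 14, A 64, D 19, B 15. Eliminate E.

E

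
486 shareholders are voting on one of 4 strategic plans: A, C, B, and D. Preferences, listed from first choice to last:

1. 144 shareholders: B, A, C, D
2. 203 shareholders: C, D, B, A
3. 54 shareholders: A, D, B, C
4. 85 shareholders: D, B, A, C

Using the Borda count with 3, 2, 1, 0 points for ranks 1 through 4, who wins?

B

A: 144·2 + 203·0 + 54·3 + 85·1 = 535
C: 144·1 + 203·3 + 54·0 + 85·0 = 753
B: 144·3 + 203·1 + 54·1 + 85·2 = 859
D: 144·0 + 203·2 + 54·2 + 85·3 = 769
B has the highest Borda score (859).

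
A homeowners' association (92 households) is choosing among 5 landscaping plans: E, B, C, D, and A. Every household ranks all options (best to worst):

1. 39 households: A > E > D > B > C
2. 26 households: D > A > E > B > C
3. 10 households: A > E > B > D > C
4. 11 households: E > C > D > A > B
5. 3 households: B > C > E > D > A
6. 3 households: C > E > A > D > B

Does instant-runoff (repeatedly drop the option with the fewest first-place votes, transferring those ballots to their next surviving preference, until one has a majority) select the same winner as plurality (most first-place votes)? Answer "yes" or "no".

Instant-runoff — R1 E 11, B 3, C 3, D 26, A 49 (A winner). Winner: A.
Plurality — first-place votes: E 11, B 3, C 3, D 26, A 49. Winner: A.
The two methods agree.

yes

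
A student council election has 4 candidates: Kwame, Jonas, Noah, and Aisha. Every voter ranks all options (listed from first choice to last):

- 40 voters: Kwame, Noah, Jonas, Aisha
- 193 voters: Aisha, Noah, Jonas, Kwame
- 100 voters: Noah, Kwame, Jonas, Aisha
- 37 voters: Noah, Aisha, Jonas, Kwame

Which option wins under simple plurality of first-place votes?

Aisha

First-place votes: Kwame 40, Jonas 0, Noah 137, Aisha 193.
Aisha has the most first-place votes.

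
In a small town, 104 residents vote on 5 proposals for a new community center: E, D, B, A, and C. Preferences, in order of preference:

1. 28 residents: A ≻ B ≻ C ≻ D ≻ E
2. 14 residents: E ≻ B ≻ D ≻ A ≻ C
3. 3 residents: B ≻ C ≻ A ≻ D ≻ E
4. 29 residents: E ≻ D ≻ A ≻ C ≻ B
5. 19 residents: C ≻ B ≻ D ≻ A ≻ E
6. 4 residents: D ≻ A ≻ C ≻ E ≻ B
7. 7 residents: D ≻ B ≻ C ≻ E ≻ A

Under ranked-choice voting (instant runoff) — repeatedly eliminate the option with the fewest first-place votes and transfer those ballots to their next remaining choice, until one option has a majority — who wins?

Round 1: E 43, D 11, B 3, A 28, C 19. Eliminate B.
Round 2: E 43, D 11, A 28, C 22. Eliminate D.
Round 3: E 43, A 32, C 29. Eliminate C.
Round 4: E 50, A 54. A has a majority.

A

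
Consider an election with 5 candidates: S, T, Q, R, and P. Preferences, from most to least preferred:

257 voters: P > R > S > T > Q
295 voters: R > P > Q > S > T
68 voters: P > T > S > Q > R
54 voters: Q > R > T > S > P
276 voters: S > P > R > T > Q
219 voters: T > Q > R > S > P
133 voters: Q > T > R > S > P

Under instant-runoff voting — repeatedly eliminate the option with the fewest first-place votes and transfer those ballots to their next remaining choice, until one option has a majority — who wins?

P

Round 1: S 276, T 219, Q 187, R 295, P 325. Eliminate Q.
Round 2: S 276, T 352, R 349, P 325. Eliminate S.
Round 3: T 352, R 349, P 601. Eliminate R.
Round 4: T 406, P 896. P has a majority.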